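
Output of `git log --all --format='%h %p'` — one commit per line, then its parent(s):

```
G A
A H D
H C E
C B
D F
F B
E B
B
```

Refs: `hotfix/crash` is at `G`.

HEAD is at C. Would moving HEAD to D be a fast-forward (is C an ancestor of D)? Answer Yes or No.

A fast-forward from C to D is possible iff C is an ancestor of D.
Ancestors of D: {B, D, F}.
C is not among them, so fast-forward is not possible.

No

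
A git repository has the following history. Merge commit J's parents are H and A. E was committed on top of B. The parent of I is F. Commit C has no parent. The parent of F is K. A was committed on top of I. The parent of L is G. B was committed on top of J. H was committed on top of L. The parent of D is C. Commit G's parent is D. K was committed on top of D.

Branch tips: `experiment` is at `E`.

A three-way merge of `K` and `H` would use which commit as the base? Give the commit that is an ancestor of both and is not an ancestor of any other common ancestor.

Ancestors of K: {C, D, K}.
Ancestors of H: {C, D, G, H, L}.
Common ancestors: {C, D}.
Among these, D is not an ancestor of any other common ancestor — it is the merge base.

D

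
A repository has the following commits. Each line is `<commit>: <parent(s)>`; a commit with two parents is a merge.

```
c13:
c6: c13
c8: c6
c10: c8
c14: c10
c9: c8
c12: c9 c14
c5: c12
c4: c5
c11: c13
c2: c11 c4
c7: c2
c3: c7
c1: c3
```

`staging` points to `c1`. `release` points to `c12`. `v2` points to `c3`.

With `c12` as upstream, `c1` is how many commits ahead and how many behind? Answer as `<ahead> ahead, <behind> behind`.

Reachable from c1: {c1, c10, c11, c12, c13, c14, c2, c3, c4, c5, c6, c7, c8, c9}.
Reachable from c12: {c10, c12, c13, c14, c6, c8, c9}.
Only in c1's history (ahead): {c1, c11, c2, c3, c4, c5, c7} — 7.
Only in c12's history (behind): {} — 0.

7 ahead, 0 behind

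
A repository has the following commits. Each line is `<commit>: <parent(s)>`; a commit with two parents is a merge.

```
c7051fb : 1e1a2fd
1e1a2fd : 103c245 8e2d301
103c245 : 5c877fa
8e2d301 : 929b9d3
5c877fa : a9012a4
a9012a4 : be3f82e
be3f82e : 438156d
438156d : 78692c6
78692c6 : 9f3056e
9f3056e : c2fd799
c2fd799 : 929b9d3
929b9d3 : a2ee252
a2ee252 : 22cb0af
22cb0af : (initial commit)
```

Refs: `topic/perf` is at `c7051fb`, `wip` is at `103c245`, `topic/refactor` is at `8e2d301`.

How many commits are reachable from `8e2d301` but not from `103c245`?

Reachable from 8e2d301: {22cb0af, 8e2d301, 929b9d3, a2ee252}.
Reachable from 103c245: {103c245, 22cb0af, 438156d, 5c877fa, 78692c6, 929b9d3, 9f3056e, a2ee252, a9012a4, be3f82e, c2fd799}.
In 8e2d301's history but not 103c245's: {8e2d301} — 1 commit.

1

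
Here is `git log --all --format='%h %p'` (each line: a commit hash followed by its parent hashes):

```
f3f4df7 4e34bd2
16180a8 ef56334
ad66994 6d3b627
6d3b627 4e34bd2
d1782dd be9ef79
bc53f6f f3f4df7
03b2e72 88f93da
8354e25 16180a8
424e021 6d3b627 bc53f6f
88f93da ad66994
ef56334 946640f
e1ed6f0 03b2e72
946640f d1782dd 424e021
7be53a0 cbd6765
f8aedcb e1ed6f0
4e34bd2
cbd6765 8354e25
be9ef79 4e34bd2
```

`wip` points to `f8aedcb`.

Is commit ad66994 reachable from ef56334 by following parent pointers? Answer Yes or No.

No

Ancestors of ef56334: {424e021, 4e34bd2, 6d3b627, 946640f, bc53f6f, be9ef79, d1782dd, ef56334, f3f4df7}.
ad66994 is not in that set, so it is not an ancestor of ef56334.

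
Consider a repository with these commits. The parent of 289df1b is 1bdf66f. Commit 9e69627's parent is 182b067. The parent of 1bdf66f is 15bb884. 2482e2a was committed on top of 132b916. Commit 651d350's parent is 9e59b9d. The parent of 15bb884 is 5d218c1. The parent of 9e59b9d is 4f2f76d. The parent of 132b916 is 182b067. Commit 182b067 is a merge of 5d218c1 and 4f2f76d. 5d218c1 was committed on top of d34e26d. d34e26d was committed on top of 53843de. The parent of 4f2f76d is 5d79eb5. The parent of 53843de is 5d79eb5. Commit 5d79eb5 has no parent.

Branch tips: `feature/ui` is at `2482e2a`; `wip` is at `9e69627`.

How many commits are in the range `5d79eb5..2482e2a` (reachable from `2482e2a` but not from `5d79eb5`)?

7

Reachable from 2482e2a: {132b916, 182b067, 2482e2a, 4f2f76d, 53843de, 5d218c1, 5d79eb5, d34e26d}.
Reachable from 5d79eb5: {5d79eb5}.
In 2482e2a's history but not 5d79eb5's: {132b916, 182b067, 2482e2a, 4f2f76d, 53843de, 5d218c1, d34e26d} — 7 commits.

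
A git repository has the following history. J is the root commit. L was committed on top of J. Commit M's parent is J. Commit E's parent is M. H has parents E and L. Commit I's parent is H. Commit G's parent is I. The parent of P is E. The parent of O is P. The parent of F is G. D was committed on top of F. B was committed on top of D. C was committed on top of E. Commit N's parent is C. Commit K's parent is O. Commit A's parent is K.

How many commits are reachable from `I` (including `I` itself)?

6

Walking parent pointers from I: reachable set = {E, H, I, J, L, M}.
That is 6 commits.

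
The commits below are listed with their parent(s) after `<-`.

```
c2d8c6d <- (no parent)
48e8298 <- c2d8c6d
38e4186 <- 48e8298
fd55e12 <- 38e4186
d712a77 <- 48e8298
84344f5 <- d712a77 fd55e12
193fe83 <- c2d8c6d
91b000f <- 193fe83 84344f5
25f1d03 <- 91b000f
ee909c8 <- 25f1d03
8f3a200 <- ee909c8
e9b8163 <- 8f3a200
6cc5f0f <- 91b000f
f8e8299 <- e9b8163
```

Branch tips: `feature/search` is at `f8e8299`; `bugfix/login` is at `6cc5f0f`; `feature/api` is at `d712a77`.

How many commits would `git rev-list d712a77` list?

3

Walking parent pointers from d712a77: reachable set = {48e8298, c2d8c6d, d712a77}.
That is 3 commits.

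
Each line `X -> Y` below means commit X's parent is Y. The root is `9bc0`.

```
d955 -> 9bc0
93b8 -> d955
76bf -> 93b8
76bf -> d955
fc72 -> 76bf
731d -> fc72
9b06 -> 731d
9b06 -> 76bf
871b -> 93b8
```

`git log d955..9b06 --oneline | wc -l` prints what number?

5

Reachable from 9b06: {731d, 76bf, 93b8, 9b06, 9bc0, d955, fc72}.
Reachable from d955: {9bc0, d955}.
In 9b06's history but not d955's: {731d, 76bf, 93b8, 9b06, fc72} — 5 commits.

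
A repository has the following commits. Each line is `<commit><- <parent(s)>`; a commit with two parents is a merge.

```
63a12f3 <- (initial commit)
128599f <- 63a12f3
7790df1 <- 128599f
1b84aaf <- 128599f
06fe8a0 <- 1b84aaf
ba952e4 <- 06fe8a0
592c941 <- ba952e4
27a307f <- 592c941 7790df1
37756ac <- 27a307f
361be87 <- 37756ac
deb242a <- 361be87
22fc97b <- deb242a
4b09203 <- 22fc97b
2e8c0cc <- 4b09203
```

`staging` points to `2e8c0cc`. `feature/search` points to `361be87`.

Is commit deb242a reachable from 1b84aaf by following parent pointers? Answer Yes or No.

Ancestors of 1b84aaf: {128599f, 1b84aaf, 63a12f3}.
deb242a is not in that set, so it is not an ancestor of 1b84aaf.

No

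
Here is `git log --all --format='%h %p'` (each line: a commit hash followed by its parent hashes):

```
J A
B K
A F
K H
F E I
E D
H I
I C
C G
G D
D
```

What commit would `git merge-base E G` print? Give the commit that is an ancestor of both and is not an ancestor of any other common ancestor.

Ancestors of E: {D, E}.
Ancestors of G: {D, G}.
Common ancestors: {D}.
The only common ancestor is D, so it is the merge base.

D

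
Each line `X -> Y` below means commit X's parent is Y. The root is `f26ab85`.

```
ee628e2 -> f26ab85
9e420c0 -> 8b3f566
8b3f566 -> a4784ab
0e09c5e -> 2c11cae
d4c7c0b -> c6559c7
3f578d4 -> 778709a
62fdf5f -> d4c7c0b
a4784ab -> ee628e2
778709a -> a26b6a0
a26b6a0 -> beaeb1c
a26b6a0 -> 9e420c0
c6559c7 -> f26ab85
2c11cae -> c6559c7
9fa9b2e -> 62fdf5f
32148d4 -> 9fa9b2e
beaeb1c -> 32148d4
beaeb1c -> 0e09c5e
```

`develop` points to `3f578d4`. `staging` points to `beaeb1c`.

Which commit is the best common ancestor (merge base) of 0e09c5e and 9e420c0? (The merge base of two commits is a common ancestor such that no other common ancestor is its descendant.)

Ancestors of 0e09c5e: {0e09c5e, 2c11cae, c6559c7, f26ab85}.
Ancestors of 9e420c0: {8b3f566, 9e420c0, a4784ab, ee628e2, f26ab85}.
Common ancestors: {f26ab85}.
The only common ancestor is f26ab85, so it is the merge base.

f26ab85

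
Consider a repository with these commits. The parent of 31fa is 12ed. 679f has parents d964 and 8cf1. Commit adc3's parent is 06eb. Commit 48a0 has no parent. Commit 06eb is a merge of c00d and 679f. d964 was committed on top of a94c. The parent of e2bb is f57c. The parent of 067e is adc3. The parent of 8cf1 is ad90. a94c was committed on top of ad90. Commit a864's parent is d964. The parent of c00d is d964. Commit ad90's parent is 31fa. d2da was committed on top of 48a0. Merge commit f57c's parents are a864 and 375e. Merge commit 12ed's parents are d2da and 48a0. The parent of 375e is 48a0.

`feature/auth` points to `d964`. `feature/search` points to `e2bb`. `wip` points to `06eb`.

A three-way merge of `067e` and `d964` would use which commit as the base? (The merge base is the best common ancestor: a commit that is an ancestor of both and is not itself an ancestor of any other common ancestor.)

Ancestors of 067e: {067e, 06eb, 12ed, 31fa, 48a0, 679f, 8cf1, a94c, ad90, adc3, c00d, d2da, d964}.
Ancestors of d964: {12ed, 31fa, 48a0, a94c, ad90, d2da, d964}.
Common ancestors: {12ed, 31fa, 48a0, a94c, ad90, d2da, d964}.
Among these, d964 is not an ancestor of any other common ancestor — it is the merge base.

d964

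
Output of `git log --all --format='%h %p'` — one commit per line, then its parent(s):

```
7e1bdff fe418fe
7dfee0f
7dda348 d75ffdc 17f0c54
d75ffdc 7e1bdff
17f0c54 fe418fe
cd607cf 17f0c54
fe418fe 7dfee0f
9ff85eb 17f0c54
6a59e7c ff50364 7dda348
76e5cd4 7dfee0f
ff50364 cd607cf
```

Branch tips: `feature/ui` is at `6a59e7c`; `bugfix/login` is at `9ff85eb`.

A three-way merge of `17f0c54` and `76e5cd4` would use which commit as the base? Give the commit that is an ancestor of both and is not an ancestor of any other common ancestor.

7dfee0f

Ancestors of 17f0c54: {17f0c54, 7dfee0f, fe418fe}.
Ancestors of 76e5cd4: {76e5cd4, 7dfee0f}.
Common ancestors: {7dfee0f}.
The only common ancestor is 7dfee0f, so it is the merge base.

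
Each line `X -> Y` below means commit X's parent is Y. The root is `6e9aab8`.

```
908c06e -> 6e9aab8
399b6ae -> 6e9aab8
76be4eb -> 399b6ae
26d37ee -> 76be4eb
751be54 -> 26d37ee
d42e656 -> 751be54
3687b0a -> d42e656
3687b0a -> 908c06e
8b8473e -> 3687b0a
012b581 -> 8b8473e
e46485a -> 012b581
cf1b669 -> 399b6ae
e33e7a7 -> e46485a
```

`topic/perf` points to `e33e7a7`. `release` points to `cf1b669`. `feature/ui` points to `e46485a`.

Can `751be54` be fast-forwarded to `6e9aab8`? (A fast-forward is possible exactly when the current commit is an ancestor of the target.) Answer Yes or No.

No

A fast-forward from 751be54 to 6e9aab8 is possible iff 751be54 is an ancestor of 6e9aab8.
Ancestors of 6e9aab8: {6e9aab8}.
751be54 is not among them, so fast-forward is not possible.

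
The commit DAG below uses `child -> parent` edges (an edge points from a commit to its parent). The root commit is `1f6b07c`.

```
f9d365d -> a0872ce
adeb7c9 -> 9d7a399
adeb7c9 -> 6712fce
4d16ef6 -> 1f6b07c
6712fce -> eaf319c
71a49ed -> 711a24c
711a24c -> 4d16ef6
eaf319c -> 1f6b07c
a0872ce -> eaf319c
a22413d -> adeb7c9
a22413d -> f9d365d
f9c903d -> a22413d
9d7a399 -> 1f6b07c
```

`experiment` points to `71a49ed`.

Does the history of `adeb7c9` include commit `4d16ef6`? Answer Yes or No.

No

Ancestors of adeb7c9: {1f6b07c, 6712fce, 9d7a399, adeb7c9, eaf319c}.
4d16ef6 is not in that set, so it is not an ancestor of adeb7c9.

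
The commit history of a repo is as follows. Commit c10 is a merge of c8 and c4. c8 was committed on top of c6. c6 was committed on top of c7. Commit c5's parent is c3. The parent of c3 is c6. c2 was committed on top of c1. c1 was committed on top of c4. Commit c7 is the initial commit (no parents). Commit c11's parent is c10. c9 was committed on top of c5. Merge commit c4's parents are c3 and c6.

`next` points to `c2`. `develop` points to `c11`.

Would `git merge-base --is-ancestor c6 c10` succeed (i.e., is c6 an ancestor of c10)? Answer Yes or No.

Ancestors of c10 (commits reachable by following parents): {c10, c3, c4, c6, c7, c8}.
c6 is in that set, so it is an ancestor of c10.

Yes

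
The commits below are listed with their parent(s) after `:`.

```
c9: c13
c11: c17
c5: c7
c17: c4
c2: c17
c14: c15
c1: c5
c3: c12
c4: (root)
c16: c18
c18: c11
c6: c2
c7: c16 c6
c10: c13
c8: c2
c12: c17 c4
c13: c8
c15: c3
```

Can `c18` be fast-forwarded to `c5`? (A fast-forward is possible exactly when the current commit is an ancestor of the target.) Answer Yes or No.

Yes

A fast-forward from c18 to c5 is possible iff c18 is an ancestor of c5.
Ancestors of c5: {c11, c16, c17, c18, c2, c4, c5, c6, c7}.
c18 is among them, so fast-forward is possible.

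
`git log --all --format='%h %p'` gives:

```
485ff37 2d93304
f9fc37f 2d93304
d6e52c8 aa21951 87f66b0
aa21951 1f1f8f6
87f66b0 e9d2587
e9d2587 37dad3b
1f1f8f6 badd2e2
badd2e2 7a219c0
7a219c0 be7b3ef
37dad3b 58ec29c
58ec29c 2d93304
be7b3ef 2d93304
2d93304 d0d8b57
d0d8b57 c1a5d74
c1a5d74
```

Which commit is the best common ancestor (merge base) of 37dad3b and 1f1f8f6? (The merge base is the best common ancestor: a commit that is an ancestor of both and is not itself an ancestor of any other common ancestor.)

Ancestors of 37dad3b: {2d93304, 37dad3b, 58ec29c, c1a5d74, d0d8b57}.
Ancestors of 1f1f8f6: {1f1f8f6, 2d93304, 7a219c0, badd2e2, be7b3ef, c1a5d74, d0d8b57}.
Common ancestors: {2d93304, c1a5d74, d0d8b57}.
Among these, 2d93304 is not an ancestor of any other common ancestor — it is the merge base.

2d93304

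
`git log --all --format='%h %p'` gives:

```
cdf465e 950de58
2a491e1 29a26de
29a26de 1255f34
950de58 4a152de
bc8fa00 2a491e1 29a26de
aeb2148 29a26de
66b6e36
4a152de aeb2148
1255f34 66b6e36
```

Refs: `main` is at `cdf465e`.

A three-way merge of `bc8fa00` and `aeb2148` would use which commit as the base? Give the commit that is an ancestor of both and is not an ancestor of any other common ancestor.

Ancestors of bc8fa00: {1255f34, 29a26de, 2a491e1, 66b6e36, bc8fa00}.
Ancestors of aeb2148: {1255f34, 29a26de, 66b6e36, aeb2148}.
Common ancestors: {1255f34, 29a26de, 66b6e36}.
Among these, 29a26de is not an ancestor of any other common ancestor — it is the merge base.

29a26de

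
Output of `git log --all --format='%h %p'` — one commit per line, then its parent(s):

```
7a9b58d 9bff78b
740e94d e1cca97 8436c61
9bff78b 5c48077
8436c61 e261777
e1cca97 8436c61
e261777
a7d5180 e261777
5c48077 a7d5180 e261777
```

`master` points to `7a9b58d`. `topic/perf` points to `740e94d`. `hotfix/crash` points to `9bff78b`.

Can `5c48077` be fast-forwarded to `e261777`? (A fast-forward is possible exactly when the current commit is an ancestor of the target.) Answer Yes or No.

A fast-forward from 5c48077 to e261777 is possible iff 5c48077 is an ancestor of e261777.
Ancestors of e261777: {e261777}.
5c48077 is not among them, so fast-forward is not possible.

No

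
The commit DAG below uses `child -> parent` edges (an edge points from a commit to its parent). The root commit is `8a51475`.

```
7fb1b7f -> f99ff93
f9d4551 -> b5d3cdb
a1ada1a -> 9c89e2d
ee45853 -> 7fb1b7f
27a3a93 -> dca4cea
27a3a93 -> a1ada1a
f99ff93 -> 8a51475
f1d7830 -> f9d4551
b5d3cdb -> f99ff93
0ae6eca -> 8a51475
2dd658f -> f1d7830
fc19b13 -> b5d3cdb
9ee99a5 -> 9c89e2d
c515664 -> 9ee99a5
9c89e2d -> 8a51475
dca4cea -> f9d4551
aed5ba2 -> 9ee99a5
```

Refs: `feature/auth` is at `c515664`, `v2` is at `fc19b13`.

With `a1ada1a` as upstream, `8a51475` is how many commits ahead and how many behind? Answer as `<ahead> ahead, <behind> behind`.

0 ahead, 2 behind

Reachable from 8a51475: {8a51475}.
Reachable from a1ada1a: {8a51475, 9c89e2d, a1ada1a}.
Only in 8a51475's history (ahead): {} — 0.
Only in a1ada1a's history (behind): {9c89e2d, a1ada1a} — 2.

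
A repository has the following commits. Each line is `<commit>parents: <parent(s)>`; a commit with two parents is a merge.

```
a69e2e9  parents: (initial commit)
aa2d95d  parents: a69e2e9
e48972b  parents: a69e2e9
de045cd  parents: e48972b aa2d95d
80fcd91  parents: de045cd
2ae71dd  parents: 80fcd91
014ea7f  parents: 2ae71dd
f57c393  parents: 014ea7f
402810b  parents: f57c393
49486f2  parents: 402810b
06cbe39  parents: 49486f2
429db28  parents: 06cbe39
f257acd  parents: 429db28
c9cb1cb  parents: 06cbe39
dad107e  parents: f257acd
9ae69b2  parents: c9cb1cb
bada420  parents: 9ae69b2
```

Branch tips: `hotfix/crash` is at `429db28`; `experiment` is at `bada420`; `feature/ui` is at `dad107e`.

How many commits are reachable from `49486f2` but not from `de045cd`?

6

Reachable from 49486f2: {014ea7f, 2ae71dd, 402810b, 49486f2, 80fcd91, a69e2e9, aa2d95d, de045cd, e48972b, f57c393}.
Reachable from de045cd: {a69e2e9, aa2d95d, de045cd, e48972b}.
In 49486f2's history but not de045cd's: {014ea7f, 2ae71dd, 402810b, 49486f2, 80fcd91, f57c393} — 6 commits.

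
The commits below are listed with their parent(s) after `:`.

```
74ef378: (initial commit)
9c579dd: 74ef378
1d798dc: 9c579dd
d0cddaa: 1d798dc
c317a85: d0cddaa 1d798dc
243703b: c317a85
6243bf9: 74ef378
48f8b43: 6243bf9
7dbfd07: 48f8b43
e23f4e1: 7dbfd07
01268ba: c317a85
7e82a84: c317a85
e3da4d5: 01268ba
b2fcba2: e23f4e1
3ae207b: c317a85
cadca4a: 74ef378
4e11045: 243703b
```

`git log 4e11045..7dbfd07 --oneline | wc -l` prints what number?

3

Reachable from 7dbfd07: {48f8b43, 6243bf9, 74ef378, 7dbfd07}.
Reachable from 4e11045: {1d798dc, 243703b, 4e11045, 74ef378, 9c579dd, c317a85, d0cddaa}.
In 7dbfd07's history but not 4e11045's: {48f8b43, 6243bf9, 7dbfd07} — 3 commits.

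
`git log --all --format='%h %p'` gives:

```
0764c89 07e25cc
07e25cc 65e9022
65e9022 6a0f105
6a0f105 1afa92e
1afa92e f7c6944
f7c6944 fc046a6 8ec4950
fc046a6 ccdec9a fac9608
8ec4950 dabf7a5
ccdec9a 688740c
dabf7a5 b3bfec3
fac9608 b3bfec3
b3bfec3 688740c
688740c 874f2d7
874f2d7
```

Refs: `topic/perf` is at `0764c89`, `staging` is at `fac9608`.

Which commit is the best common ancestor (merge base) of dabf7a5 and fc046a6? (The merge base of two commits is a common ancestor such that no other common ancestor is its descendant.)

b3bfec3

Ancestors of dabf7a5: {688740c, 874f2d7, b3bfec3, dabf7a5}.
Ancestors of fc046a6: {688740c, 874f2d7, b3bfec3, ccdec9a, fac9608, fc046a6}.
Common ancestors: {688740c, 874f2d7, b3bfec3}.
Among these, b3bfec3 is not an ancestor of any other common ancestor — it is the merge base.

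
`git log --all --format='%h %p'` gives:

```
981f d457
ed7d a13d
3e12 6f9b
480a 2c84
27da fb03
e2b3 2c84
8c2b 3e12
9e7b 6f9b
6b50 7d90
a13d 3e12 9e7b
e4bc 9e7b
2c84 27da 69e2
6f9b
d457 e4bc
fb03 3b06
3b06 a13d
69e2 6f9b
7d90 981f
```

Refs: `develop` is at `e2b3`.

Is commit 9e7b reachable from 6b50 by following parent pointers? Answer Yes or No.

Yes

Ancestors of 6b50 (commits reachable by following parents): {6b50, 6f9b, 7d90, 981f, 9e7b, d457, e4bc}.
9e7b is in that set, so it is an ancestor of 6b50.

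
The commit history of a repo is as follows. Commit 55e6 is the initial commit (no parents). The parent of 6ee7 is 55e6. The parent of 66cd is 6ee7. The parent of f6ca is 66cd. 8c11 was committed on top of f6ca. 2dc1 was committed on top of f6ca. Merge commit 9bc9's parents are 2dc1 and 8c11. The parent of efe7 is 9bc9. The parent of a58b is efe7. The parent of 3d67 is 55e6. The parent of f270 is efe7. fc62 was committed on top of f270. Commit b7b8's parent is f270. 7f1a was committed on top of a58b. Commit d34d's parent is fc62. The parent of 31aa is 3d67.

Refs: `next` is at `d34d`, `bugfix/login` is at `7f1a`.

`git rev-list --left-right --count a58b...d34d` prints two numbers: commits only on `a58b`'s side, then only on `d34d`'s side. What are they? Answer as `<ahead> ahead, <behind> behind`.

1 ahead, 3 behind

Reachable from a58b: {2dc1, 55e6, 66cd, 6ee7, 8c11, 9bc9, a58b, efe7, f6ca}.
Reachable from d34d: {2dc1, 55e6, 66cd, 6ee7, 8c11, 9bc9, d34d, efe7, f270, f6ca, fc62}.
Only in a58b's history (ahead): {a58b} — 1.
Only in d34d's history (behind): {d34d, f270, fc62} — 3.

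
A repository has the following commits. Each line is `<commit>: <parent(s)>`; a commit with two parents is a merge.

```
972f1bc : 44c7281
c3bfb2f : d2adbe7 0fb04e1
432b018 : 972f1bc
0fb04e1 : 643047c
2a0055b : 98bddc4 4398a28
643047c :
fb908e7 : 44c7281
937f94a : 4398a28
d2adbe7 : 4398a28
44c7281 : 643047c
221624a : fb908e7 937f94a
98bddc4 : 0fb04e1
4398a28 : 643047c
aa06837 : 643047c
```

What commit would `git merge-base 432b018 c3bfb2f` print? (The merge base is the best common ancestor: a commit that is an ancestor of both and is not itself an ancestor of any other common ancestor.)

643047c

Ancestors of 432b018: {432b018, 44c7281, 643047c, 972f1bc}.
Ancestors of c3bfb2f: {0fb04e1, 4398a28, 643047c, c3bfb2f, d2adbe7}.
Common ancestors: {643047c}.
The only common ancestor is 643047c, so it is the merge base.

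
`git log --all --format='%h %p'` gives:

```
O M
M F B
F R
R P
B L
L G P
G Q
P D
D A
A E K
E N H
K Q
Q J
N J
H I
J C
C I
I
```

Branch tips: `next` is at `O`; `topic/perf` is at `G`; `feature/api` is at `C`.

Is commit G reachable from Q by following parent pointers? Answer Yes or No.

No

Ancestors of Q: {C, I, J, Q}.
G is not in that set, so it is not an ancestor of Q.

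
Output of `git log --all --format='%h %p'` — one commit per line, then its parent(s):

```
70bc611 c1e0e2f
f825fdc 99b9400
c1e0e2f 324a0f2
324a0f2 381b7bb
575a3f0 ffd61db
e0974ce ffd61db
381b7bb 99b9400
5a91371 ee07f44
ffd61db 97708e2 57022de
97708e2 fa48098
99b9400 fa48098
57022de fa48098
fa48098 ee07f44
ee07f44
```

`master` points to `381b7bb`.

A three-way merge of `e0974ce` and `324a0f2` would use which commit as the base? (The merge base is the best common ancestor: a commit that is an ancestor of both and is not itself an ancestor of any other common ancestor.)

fa48098

Ancestors of e0974ce: {57022de, 97708e2, e0974ce, ee07f44, fa48098, ffd61db}.
Ancestors of 324a0f2: {324a0f2, 381b7bb, 99b9400, ee07f44, fa48098}.
Common ancestors: {ee07f44, fa48098}.
Among these, fa48098 is not an ancestor of any other common ancestor — it is the merge base.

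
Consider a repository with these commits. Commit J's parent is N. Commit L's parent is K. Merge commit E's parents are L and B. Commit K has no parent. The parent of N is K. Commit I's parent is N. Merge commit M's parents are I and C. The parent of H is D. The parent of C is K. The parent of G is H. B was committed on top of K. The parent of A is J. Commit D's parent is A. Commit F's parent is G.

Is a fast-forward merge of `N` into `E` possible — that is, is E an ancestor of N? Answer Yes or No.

No

A fast-forward from E to N is possible iff E is an ancestor of N.
Ancestors of N: {K, N}.
E is not among them, so fast-forward is not possible.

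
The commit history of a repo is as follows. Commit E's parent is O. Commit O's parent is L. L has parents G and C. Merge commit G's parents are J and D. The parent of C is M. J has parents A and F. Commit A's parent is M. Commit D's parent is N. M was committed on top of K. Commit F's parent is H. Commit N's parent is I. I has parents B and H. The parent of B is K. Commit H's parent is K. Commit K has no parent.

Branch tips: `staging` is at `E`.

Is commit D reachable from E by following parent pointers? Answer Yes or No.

Yes

Ancestors of E (commits reachable by following parents): {A, B, C, D, E, F, G, H, I, J, K, L, M, N, O}.
D is in that set, so it is an ancestor of E.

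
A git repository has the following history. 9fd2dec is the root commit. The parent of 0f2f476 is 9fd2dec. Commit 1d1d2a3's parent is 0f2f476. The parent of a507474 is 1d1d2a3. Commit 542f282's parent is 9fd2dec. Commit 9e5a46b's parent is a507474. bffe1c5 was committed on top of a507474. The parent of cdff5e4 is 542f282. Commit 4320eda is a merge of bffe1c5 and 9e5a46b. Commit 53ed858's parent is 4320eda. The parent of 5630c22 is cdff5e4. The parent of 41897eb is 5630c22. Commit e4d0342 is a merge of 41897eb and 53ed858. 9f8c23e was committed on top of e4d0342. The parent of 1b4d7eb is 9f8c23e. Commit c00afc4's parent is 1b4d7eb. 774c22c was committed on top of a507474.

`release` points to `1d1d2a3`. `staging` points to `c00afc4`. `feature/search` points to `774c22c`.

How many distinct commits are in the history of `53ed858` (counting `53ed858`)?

8

Walking parent pointers from 53ed858: reachable set = {0f2f476, 1d1d2a3, 4320eda, 53ed858, 9e5a46b, 9fd2dec, a507474, bffe1c5}.
That is 8 commits.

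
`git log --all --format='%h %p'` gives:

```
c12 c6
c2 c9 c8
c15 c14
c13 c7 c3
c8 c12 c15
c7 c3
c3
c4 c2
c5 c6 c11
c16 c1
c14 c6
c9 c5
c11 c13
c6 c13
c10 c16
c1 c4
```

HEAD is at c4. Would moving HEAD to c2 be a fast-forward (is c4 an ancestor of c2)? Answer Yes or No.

A fast-forward from c4 to c2 is possible iff c4 is an ancestor of c2.
Ancestors of c2: {c11, c12, c13, c14, c15, c2, c3, c5, c6, c7, c8, c9}.
c4 is not among them, so fast-forward is not possible.

No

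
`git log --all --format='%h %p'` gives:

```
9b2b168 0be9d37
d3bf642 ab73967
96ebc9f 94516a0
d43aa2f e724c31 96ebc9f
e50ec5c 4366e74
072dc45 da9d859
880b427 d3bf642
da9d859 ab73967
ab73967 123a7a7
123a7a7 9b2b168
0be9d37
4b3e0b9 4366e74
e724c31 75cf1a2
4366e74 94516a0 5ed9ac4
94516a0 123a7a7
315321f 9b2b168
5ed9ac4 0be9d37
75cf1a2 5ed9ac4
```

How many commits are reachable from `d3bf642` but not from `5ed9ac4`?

Reachable from d3bf642: {0be9d37, 123a7a7, 9b2b168, ab73967, d3bf642}.
Reachable from 5ed9ac4: {0be9d37, 5ed9ac4}.
In d3bf642's history but not 5ed9ac4's: {123a7a7, 9b2b168, ab73967, d3bf642} — 4 commits.

4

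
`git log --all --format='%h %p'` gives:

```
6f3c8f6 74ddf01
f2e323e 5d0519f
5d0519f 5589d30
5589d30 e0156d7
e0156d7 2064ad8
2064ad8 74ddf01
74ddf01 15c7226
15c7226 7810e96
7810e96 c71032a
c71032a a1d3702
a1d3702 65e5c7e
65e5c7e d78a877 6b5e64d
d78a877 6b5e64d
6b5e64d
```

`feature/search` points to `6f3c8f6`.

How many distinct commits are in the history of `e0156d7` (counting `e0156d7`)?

10

Walking parent pointers from e0156d7: reachable set = {15c7226, 2064ad8, 65e5c7e, 6b5e64d, 74ddf01, 7810e96, a1d3702, c71032a, d78a877, e0156d7}.
That is 10 commits.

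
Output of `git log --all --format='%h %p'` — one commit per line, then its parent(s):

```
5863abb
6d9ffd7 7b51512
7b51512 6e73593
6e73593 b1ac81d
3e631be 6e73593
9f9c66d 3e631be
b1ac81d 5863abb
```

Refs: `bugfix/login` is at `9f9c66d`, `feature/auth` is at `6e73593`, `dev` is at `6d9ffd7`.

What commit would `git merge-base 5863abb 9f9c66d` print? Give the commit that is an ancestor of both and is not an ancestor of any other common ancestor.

5863abb

Ancestors of 5863abb: {5863abb}.
Ancestors of 9f9c66d: {3e631be, 5863abb, 6e73593, 9f9c66d, b1ac81d}.
Common ancestors: {5863abb}.
The only common ancestor is 5863abb, so it is the merge base.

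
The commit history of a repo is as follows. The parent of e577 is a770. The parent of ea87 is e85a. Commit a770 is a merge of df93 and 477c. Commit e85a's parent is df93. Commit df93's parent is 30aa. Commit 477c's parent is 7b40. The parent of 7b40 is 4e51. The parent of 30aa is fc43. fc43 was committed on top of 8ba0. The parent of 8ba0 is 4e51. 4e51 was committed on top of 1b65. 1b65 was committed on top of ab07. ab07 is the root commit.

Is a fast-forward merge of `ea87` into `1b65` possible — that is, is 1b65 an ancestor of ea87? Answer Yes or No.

Yes

A fast-forward from 1b65 to ea87 is possible iff 1b65 is an ancestor of ea87.
Ancestors of ea87: {1b65, 30aa, 4e51, 8ba0, ab07, df93, e85a, ea87, fc43}.
1b65 is among them, so fast-forward is possible.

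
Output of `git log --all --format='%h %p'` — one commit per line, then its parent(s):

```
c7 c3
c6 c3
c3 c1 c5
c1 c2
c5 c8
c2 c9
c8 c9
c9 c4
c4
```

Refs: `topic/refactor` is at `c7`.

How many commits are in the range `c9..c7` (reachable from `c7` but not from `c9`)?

Reachable from c7: {c1, c2, c3, c4, c5, c7, c8, c9}.
Reachable from c9: {c4, c9}.
In c7's history but not c9's: {c1, c2, c3, c5, c7, c8} — 6 commits.

6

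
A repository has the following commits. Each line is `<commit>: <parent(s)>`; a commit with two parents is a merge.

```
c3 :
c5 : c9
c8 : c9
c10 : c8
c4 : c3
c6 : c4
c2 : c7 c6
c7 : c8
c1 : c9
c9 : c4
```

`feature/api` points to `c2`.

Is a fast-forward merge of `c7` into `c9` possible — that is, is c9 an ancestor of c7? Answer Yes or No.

A fast-forward from c9 to c7 is possible iff c9 is an ancestor of c7.
Ancestors of c7: {c3, c4, c7, c8, c9}.
c9 is among them, so fast-forward is possible.

Yes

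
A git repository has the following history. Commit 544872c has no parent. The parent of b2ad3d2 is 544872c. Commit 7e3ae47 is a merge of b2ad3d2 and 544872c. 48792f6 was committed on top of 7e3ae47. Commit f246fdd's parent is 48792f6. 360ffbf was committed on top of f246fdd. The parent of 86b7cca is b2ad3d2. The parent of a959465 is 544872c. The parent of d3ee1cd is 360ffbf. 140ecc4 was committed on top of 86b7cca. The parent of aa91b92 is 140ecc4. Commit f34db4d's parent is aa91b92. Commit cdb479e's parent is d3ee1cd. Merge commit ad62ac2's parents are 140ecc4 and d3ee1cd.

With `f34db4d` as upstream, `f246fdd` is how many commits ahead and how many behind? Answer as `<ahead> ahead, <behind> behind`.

3 ahead, 4 behind

Reachable from f246fdd: {48792f6, 544872c, 7e3ae47, b2ad3d2, f246fdd}.
Reachable from f34db4d: {140ecc4, 544872c, 86b7cca, aa91b92, b2ad3d2, f34db4d}.
Only in f246fdd's history (ahead): {48792f6, 7e3ae47, f246fdd} — 3.
Only in f34db4d's history (behind): {140ecc4, 86b7cca, aa91b92, f34db4d} — 4.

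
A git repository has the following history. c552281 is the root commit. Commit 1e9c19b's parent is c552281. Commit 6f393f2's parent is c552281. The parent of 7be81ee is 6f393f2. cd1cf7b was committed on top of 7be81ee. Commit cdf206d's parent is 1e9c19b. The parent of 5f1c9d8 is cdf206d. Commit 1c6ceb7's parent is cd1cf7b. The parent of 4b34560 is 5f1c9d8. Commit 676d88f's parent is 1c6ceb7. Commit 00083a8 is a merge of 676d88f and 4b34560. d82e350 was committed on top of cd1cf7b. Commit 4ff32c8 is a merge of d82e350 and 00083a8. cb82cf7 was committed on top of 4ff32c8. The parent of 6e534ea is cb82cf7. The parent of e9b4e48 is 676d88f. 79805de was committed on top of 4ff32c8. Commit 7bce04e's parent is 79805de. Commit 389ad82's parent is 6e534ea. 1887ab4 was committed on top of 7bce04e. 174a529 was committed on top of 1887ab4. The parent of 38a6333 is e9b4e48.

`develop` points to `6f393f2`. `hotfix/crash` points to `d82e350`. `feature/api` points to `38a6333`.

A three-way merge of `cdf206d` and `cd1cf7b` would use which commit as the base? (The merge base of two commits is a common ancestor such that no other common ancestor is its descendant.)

c552281

Ancestors of cdf206d: {1e9c19b, c552281, cdf206d}.
Ancestors of cd1cf7b: {6f393f2, 7be81ee, c552281, cd1cf7b}.
Common ancestors: {c552281}.
The only common ancestor is c552281, so it is the merge base.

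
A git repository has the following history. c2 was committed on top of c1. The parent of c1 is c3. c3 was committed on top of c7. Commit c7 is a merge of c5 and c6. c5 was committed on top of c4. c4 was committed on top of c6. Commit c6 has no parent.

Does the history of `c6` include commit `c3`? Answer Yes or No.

No

Ancestors of c6: {c6}.
c3 is not in that set, so it is not an ancestor of c6.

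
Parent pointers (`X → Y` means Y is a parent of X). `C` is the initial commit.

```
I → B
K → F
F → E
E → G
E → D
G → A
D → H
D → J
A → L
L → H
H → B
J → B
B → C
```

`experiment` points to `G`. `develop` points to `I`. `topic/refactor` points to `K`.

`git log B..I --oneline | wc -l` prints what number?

1

Reachable from I: {B, C, I}.
Reachable from B: {B, C}.
In I's history but not B's: {I} — 1 commit.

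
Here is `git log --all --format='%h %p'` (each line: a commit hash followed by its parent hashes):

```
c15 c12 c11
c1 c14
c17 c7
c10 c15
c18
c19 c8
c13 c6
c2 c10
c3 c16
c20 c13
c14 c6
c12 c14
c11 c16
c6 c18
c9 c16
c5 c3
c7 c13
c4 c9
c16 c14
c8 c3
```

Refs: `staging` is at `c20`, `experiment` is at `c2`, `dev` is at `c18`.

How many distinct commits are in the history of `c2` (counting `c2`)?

Walking parent pointers from c2: reachable set = {c10, c11, c12, c14, c15, c16, c18, c2, c6}.
That is 9 commits.

9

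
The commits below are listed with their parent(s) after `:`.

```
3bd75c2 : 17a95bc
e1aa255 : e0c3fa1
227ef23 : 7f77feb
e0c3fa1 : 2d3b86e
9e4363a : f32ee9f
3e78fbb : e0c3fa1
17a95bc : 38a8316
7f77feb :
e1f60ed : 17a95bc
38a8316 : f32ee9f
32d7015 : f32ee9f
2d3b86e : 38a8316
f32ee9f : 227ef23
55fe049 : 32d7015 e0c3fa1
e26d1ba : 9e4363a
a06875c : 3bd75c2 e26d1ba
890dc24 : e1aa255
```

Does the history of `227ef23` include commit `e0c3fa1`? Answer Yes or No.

Ancestors of 227ef23: {227ef23, 7f77feb}.
e0c3fa1 is not in that set, so it is not an ancestor of 227ef23.

No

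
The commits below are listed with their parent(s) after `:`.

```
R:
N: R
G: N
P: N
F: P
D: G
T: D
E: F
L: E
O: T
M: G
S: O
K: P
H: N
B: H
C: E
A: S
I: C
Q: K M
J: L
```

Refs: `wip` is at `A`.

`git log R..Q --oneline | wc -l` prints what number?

6

Reachable from Q: {G, K, M, N, P, Q, R}.
Reachable from R: {R}.
In Q's history but not R's: {G, K, M, N, P, Q} — 6 commits.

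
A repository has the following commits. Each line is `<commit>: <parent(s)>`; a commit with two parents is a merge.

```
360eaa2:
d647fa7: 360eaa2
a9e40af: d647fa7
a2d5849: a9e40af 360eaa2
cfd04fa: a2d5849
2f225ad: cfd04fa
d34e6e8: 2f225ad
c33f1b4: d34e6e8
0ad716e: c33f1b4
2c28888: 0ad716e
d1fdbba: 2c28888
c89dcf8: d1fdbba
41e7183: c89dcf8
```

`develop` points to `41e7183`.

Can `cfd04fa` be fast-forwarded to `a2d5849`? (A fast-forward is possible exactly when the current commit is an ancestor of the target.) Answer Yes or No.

No

A fast-forward from cfd04fa to a2d5849 is possible iff cfd04fa is an ancestor of a2d5849.
Ancestors of a2d5849: {360eaa2, a2d5849, a9e40af, d647fa7}.
cfd04fa is not among them, so fast-forward is not possible.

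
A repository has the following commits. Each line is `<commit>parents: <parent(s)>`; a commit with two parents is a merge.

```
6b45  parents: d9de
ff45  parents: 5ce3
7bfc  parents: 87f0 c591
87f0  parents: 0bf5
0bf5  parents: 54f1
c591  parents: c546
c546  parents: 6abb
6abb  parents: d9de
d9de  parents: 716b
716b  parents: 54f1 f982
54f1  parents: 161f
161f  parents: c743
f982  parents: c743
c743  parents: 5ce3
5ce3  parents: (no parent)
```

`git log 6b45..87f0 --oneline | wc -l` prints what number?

2

Reachable from 87f0: {0bf5, 161f, 54f1, 5ce3, 87f0, c743}.
Reachable from 6b45: {161f, 54f1, 5ce3, 6b45, 716b, c743, d9de, f982}.
In 87f0's history but not 6b45's: {0bf5, 87f0} — 2 commits.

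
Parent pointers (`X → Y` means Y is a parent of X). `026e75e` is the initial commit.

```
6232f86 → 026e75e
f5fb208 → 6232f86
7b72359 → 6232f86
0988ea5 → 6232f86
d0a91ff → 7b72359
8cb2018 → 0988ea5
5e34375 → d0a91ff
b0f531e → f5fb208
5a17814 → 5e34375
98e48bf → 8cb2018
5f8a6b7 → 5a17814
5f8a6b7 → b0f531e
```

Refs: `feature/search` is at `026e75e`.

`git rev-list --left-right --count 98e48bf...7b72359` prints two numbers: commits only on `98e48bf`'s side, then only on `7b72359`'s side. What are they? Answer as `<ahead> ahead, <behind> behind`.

3 ahead, 1 behind

Reachable from 98e48bf: {026e75e, 0988ea5, 6232f86, 8cb2018, 98e48bf}.
Reachable from 7b72359: {026e75e, 6232f86, 7b72359}.
Only in 98e48bf's history (ahead): {0988ea5, 8cb2018, 98e48bf} — 3.
Only in 7b72359's history (behind): {7b72359} — 1.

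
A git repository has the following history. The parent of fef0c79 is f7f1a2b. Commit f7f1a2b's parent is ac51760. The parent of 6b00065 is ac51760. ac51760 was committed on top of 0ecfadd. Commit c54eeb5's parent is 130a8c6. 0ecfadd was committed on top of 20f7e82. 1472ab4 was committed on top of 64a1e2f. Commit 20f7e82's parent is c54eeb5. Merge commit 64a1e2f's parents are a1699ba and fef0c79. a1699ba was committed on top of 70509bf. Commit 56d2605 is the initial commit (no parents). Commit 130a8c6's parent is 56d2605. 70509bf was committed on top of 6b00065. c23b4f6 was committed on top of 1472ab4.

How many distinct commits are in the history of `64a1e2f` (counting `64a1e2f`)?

12

Walking parent pointers from 64a1e2f: reachable set = {0ecfadd, 130a8c6, 20f7e82, 56d2605, 64a1e2f, 6b00065, 70509bf, a1699ba, ac51760, c54eeb5, f7f1a2b, fef0c79}.
That is 12 commits.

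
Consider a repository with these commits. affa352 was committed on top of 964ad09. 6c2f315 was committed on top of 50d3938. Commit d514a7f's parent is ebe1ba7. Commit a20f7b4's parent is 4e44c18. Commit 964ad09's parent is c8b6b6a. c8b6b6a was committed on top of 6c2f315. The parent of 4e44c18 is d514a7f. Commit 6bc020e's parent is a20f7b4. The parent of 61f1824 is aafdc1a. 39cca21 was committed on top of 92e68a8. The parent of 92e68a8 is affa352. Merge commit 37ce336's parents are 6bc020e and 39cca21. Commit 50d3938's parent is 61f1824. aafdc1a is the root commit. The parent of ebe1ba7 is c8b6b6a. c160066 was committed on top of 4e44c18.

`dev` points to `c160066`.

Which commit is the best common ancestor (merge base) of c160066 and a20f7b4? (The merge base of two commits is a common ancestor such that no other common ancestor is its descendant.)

4e44c18

Ancestors of c160066: {4e44c18, 50d3938, 61f1824, 6c2f315, aafdc1a, c160066, c8b6b6a, d514a7f, ebe1ba7}.
Ancestors of a20f7b4: {4e44c18, 50d3938, 61f1824, 6c2f315, a20f7b4, aafdc1a, c8b6b6a, d514a7f, ebe1ba7}.
Common ancestors: {4e44c18, 50d3938, 61f1824, 6c2f315, aafdc1a, c8b6b6a, d514a7f, ebe1ba7}.
Among these, 4e44c18 is not an ancestor of any other common ancestor — it is the merge base.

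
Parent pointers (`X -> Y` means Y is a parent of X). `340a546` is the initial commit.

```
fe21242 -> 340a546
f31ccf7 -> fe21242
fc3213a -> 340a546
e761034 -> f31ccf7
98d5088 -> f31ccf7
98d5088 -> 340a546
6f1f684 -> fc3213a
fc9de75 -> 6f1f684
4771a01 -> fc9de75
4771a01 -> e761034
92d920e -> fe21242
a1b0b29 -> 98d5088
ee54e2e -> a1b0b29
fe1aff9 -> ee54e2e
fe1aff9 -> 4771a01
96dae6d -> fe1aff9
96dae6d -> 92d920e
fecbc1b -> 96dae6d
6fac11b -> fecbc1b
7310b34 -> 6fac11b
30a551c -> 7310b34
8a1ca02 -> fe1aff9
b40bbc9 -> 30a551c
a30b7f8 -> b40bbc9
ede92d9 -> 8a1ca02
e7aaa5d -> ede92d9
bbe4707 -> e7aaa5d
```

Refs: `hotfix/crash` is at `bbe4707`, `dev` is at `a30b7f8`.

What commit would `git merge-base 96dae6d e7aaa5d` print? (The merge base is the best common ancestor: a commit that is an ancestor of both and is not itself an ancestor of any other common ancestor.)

fe1aff9

Ancestors of 96dae6d: {340a546, 4771a01, 6f1f684, 92d920e, 96dae6d, 98d5088, a1b0b29, e761034, ee54e2e, f31ccf7, fc3213a, fc9de75, fe1aff9, fe21242}.
Ancestors of e7aaa5d: {340a546, 4771a01, 6f1f684, 8a1ca02, 98d5088, a1b0b29, e761034, e7aaa5d, ede92d9, ee54e2e, f31ccf7, fc3213a, fc9de75, fe1aff9, fe21242}.
Common ancestors: {340a546, 4771a01, 6f1f684, 98d5088, a1b0b29, e761034, ee54e2e, f31ccf7, fc3213a, fc9de75, fe1aff9, fe21242}.
Among these, fe1aff9 is not an ancestor of any other common ancestor — it is the merge base.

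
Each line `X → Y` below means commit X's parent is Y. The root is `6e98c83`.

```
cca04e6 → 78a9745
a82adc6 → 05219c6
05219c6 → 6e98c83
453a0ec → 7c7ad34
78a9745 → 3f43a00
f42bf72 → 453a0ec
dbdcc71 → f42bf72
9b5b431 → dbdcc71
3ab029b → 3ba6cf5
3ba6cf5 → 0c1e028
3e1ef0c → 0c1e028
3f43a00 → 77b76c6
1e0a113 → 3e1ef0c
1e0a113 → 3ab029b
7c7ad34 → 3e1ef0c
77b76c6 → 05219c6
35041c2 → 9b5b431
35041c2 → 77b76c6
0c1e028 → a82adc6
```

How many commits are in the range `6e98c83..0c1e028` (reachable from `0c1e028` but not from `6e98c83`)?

3

Reachable from 0c1e028: {05219c6, 0c1e028, 6e98c83, a82adc6}.
Reachable from 6e98c83: {6e98c83}.
In 0c1e028's history but not 6e98c83's: {05219c6, 0c1e028, a82adc6} — 3 commits.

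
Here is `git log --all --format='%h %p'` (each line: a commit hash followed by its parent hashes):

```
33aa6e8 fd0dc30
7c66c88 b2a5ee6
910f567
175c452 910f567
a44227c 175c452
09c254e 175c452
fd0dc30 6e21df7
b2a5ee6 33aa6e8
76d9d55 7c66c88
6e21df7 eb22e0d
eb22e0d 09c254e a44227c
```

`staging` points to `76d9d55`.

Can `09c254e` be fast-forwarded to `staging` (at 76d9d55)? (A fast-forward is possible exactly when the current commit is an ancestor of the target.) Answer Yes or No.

A fast-forward from 09c254e to 76d9d55 is possible iff 09c254e is an ancestor of 76d9d55.
Ancestors of 76d9d55: {09c254e, 175c452, 33aa6e8, 6e21df7, 76d9d55, 7c66c88, 910f567, a44227c, b2a5ee6, eb22e0d, fd0dc30}.
09c254e is among them, so fast-forward is possible.

Yes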